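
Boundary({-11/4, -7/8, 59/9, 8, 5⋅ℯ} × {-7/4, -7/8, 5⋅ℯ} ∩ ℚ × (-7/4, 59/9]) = {-11/4, -7/8, 59/9, 8} × {-7/8}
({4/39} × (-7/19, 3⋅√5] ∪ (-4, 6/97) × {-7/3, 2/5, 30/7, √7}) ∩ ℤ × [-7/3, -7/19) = {-3, -2, -1, 0} × {-7/3}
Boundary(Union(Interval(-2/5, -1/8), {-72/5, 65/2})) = {-72/5, -2/5, -1/8, 65/2}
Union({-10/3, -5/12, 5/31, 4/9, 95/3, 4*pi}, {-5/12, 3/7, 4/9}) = {-10/3, -5/12, 5/31, 3/7, 4/9, 95/3, 4*pi}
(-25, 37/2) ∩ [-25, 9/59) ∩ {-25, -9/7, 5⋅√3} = {-9/7}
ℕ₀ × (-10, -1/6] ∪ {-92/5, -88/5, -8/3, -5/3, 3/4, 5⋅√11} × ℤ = (ℕ₀ × (-10, -1/6]) ∪ ({-92/5, -88/5, -8/3, -5/3, 3/4, 5⋅√11} × ℤ)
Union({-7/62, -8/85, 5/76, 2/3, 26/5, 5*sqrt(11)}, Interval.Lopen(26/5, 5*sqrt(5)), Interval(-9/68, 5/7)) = Union({5*sqrt(11)}, Interval(-9/68, 5/7), Interval(26/5, 5*sqrt(5)))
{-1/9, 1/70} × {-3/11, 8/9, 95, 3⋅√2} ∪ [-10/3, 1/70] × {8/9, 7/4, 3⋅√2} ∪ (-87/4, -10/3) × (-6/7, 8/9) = ((-87/4, -10/3) × (-6/7, 8/9)) ∪ ({-1/9, 1/70} × {-3/11, 8/9, 95, 3⋅√2}) ∪ ([-10/3, 1/70] × {8/9, 7/4, 3⋅√2})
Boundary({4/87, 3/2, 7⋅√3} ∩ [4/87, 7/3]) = {4/87, 3/2}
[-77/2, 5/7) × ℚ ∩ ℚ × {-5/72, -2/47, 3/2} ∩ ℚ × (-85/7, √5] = (ℚ ∩ [-77/2, 5/7)) × {-5/72, -2/47, 3/2}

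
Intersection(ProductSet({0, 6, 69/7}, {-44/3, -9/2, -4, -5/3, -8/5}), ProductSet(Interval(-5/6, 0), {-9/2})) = ProductSet({0}, {-9/2})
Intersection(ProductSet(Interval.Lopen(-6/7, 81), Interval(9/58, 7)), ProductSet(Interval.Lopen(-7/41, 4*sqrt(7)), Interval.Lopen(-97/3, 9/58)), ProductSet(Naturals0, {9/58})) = ProductSet(Range(0, 11, 1), {9/58})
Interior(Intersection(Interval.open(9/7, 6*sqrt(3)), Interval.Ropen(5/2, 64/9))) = Interval.open(5/2, 64/9)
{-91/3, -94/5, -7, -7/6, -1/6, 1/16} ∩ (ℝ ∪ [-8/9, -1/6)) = {-91/3, -94/5, -7, -7/6, -1/6, 1/16}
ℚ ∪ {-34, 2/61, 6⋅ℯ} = ℚ ∪ {6⋅ℯ}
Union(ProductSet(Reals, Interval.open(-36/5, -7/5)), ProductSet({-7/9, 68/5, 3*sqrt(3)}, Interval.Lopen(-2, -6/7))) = Union(ProductSet({-7/9, 68/5, 3*sqrt(3)}, Interval.Lopen(-2, -6/7)), ProductSet(Reals, Interval.open(-36/5, -7/5)))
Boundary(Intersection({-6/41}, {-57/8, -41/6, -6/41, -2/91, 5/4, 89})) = {-6/41}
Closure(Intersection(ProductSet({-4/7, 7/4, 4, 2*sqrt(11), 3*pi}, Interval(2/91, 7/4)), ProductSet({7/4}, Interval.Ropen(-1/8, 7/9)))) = ProductSet({7/4}, Interval(2/91, 7/9))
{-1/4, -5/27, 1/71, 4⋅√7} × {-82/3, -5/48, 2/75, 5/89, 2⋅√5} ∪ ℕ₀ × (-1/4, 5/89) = (ℕ₀ × (-1/4, 5/89)) ∪ ({-1/4, -5/27, 1/71, 4⋅√7} × {-82/3, -5/48, 2/75, 5/89, 2⋅√5})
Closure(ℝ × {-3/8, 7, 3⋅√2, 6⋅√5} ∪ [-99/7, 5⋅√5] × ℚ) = ([-99/7, 5⋅√5] × ℝ) ∪ (ℝ × {-3/8, 7, 3⋅√2, 6⋅√5})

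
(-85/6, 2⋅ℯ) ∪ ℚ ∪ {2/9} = ℚ ∪ [-85/6, 2⋅ℯ)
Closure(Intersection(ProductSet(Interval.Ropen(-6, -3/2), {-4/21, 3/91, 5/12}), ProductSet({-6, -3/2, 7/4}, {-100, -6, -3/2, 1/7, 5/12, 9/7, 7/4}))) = ProductSet({-6}, {5/12})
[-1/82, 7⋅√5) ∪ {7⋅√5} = [-1/82, 7⋅√5]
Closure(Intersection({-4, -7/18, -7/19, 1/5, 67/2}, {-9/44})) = EmptySet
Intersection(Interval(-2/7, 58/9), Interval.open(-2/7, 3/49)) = Interval.open(-2/7, 3/49)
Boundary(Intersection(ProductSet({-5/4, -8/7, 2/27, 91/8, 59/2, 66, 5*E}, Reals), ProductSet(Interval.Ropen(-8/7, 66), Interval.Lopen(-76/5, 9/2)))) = ProductSet({-8/7, 2/27, 91/8, 59/2, 5*E}, Interval(-76/5, 9/2))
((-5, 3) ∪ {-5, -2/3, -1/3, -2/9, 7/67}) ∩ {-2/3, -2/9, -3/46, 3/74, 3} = {-2/3, -2/9, -3/46, 3/74}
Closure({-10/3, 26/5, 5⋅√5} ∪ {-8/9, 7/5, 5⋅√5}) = {-10/3, -8/9, 7/5, 26/5, 5⋅√5}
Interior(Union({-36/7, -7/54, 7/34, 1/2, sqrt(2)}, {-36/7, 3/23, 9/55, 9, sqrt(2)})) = EmptySet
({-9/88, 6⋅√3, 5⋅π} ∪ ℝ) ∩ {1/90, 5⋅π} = {1/90, 5⋅π}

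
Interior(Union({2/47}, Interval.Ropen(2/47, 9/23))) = Interval.open(2/47, 9/23)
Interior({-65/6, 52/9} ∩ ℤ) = ∅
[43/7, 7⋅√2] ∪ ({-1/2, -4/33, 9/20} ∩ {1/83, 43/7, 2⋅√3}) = [43/7, 7⋅√2]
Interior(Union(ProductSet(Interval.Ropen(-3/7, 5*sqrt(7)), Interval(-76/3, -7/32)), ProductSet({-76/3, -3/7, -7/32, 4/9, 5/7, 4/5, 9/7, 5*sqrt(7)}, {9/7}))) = ProductSet(Interval.open(-3/7, 5*sqrt(7)), Interval.open(-76/3, -7/32))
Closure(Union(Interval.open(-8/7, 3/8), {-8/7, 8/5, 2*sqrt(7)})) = Union({8/5, 2*sqrt(7)}, Interval(-8/7, 3/8))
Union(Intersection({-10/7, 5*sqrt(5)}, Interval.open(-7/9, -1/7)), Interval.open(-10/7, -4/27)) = Interval.open(-10/7, -4/27)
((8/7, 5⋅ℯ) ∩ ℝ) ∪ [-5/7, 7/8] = [-5/7, 7/8] ∪ (8/7, 5⋅ℯ)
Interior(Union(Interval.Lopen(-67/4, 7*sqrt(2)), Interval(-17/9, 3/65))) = Interval.open(-67/4, 7*sqrt(2))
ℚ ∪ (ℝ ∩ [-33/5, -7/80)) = ℚ ∪ [-33/5, -7/80]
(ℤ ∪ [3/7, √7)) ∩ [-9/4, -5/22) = {-2, -1}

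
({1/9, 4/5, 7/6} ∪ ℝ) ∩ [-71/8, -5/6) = [-71/8, -5/6)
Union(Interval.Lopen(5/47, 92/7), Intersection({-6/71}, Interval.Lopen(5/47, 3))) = Interval.Lopen(5/47, 92/7)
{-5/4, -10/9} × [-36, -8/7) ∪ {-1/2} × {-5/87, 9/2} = ({-1/2} × {-5/87, 9/2}) ∪ ({-5/4, -10/9} × [-36, -8/7))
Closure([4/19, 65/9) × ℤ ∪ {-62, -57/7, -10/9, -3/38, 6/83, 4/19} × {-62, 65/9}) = ([4/19, 65/9] × ℤ) ∪ ({-62, -57/7, -10/9, -3/38, 6/83, 4/19} × {-62, 65/9})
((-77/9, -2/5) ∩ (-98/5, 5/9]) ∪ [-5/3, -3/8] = (-77/9, -3/8]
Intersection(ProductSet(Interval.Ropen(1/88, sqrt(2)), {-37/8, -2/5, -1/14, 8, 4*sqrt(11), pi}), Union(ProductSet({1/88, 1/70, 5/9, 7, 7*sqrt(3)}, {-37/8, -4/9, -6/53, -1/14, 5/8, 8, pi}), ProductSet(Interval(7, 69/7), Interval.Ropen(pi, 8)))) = ProductSet({1/88, 1/70, 5/9}, {-37/8, -1/14, 8, pi})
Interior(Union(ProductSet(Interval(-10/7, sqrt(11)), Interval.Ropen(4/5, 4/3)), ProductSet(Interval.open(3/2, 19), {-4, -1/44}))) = ProductSet(Interval.open(-10/7, sqrt(11)), Interval.open(4/5, 4/3))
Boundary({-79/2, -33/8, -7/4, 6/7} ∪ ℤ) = ℤ ∪ {-79/2, -33/8, -7/4, 6/7}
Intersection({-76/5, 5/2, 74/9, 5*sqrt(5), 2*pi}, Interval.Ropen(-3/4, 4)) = {5/2}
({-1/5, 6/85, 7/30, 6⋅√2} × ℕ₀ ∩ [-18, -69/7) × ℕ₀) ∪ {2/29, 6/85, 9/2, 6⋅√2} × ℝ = {2/29, 6/85, 9/2, 6⋅√2} × ℝ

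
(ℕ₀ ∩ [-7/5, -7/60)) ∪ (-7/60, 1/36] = (-7/60, 1/36]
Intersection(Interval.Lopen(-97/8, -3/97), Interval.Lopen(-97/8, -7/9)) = Interval.Lopen(-97/8, -7/9)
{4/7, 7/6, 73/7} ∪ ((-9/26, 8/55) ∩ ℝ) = (-9/26, 8/55) ∪ {4/7, 7/6, 73/7}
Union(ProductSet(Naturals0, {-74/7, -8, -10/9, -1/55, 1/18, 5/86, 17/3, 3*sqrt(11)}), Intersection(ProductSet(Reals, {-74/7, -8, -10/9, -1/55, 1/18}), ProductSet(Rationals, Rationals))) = Union(ProductSet(Naturals0, {-74/7, -8, -10/9, -1/55, 1/18, 5/86, 17/3, 3*sqrt(11)}), ProductSet(Rationals, {-74/7, -8, -10/9, -1/55, 1/18}))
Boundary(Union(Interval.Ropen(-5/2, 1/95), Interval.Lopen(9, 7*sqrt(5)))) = {-5/2, 1/95, 9, 7*sqrt(5)}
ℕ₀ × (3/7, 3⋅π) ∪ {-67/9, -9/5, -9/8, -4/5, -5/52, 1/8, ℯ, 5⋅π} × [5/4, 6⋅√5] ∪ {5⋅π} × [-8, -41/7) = (ℕ₀ × (3/7, 3⋅π)) ∪ ({5⋅π} × [-8, -41/7)) ∪ ({-67/9, -9/5, -9/8, -4/5, -5/52, 1/8, ℯ, 5⋅π} × [5/4, 6⋅√5])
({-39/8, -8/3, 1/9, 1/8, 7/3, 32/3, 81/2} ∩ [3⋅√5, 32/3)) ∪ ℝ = ℝ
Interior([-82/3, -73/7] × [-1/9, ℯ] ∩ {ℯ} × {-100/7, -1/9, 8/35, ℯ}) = ∅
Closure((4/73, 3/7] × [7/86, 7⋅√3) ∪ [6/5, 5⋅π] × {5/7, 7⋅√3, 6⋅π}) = ({4/73, 3/7} × [7/86, 7⋅√3]) ∪ ([4/73, 3/7] × {7/86, 7⋅√3}) ∪ ((4/73, 3/7] × [7/86, 7⋅√3)) ∪ ([6/5, 5⋅π] × {5/7, 7⋅√3, 6⋅π})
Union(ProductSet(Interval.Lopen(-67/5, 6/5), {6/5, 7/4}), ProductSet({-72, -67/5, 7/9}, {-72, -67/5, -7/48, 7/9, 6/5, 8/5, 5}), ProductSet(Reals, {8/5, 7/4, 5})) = Union(ProductSet({-72, -67/5, 7/9}, {-72, -67/5, -7/48, 7/9, 6/5, 8/5, 5}), ProductSet(Interval.Lopen(-67/5, 6/5), {6/5, 7/4}), ProductSet(Reals, {8/5, 7/4, 5}))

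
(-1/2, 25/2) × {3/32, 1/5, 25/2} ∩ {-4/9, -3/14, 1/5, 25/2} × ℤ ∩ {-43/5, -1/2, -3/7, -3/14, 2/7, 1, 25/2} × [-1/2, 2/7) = ∅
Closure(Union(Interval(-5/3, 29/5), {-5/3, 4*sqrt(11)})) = Union({4*sqrt(11)}, Interval(-5/3, 29/5))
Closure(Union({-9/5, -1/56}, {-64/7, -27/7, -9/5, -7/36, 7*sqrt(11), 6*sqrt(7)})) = {-64/7, -27/7, -9/5, -7/36, -1/56, 7*sqrt(11), 6*sqrt(7)}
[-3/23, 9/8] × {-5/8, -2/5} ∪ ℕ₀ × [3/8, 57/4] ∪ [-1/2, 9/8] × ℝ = ([-1/2, 9/8] × ℝ) ∪ (ℕ₀ × [3/8, 57/4])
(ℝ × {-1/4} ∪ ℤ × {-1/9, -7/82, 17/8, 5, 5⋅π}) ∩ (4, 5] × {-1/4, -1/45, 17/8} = ({5} × {17/8}) ∪ ((4, 5] × {-1/4})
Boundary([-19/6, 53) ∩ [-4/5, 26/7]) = {-4/5, 26/7}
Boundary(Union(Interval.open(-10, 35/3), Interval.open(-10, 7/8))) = {-10, 35/3}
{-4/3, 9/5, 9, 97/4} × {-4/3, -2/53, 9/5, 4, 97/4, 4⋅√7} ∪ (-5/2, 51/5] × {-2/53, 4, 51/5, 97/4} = ((-5/2, 51/5] × {-2/53, 4, 51/5, 97/4}) ∪ ({-4/3, 9/5, 9, 97/4} × {-4/3, -2/53, 9/5, 4, 97/4, 4⋅√7})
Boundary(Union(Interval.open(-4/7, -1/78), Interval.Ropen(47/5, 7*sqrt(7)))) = {-4/7, -1/78, 47/5, 7*sqrt(7)}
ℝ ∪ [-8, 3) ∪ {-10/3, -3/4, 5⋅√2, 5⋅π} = (-∞, ∞)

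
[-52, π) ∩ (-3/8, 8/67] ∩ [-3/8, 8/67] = (-3/8, 8/67]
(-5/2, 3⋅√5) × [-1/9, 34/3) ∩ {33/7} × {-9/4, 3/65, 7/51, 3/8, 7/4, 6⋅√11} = {33/7} × {3/65, 7/51, 3/8, 7/4}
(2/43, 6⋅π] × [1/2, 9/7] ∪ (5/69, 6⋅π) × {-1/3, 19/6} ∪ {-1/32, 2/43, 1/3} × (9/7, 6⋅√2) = ((5/69, 6⋅π) × {-1/3, 19/6}) ∪ ((2/43, 6⋅π] × [1/2, 9/7]) ∪ ({-1/32, 2/43, 1/3} × (9/7, 6⋅√2))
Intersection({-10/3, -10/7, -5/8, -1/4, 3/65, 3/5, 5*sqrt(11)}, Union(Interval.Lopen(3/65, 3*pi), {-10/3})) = {-10/3, 3/5}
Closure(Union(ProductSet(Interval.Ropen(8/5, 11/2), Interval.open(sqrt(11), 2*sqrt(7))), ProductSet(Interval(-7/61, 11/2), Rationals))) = Union(ProductSet(Interval(-7/61, 11/2), Union(Interval(-oo, sqrt(11)), Interval(2*sqrt(7), oo), Rationals)), ProductSet(Interval.Ropen(8/5, 11/2), Interval.open(sqrt(11), 2*sqrt(7))), ProductSet(Union({11/2}, Interval(-7/61, 8/5)), Reals))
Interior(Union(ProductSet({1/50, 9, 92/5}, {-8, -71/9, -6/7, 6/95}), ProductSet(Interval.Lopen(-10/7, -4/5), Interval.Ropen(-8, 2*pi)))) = ProductSet(Interval.open(-10/7, -4/5), Interval.open(-8, 2*pi))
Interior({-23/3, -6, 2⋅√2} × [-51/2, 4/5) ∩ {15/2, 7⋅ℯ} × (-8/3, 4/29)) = ∅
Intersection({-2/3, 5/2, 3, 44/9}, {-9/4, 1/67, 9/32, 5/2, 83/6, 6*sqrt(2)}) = {5/2}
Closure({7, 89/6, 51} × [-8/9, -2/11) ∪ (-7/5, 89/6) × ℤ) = ([-7/5, 89/6] × ℤ) ∪ ({7, 89/6, 51} × [-8/9, -2/11])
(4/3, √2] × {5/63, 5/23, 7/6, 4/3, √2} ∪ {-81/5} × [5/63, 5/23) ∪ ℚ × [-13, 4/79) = (ℚ × [-13, 4/79)) ∪ ({-81/5} × [5/63, 5/23)) ∪ ((4/3, √2] × {5/63, 5/23, 7/6, 4/3, √2})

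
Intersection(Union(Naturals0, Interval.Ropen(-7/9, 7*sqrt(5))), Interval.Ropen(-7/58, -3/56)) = Interval.Ropen(-7/58, -3/56)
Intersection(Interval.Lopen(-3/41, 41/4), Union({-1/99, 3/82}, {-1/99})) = {-1/99, 3/82}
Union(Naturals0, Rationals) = Rationals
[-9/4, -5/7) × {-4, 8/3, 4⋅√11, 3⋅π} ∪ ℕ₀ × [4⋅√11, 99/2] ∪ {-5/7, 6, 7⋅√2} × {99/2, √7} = (ℕ₀ × [4⋅√11, 99/2]) ∪ ({-5/7, 6, 7⋅√2} × {99/2, √7}) ∪ ([-9/4, -5/7) × {-4, 8/3, 4⋅√11, 3⋅π})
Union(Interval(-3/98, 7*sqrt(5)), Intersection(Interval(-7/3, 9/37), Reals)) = Interval(-7/3, 7*sqrt(5))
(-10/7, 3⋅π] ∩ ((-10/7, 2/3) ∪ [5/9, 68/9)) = (-10/7, 68/9)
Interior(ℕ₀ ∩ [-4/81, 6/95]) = ∅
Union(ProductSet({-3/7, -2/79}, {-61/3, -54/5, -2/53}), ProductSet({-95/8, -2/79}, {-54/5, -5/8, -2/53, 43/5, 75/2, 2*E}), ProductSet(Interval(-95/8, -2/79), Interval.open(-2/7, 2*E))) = Union(ProductSet({-95/8, -2/79}, {-54/5, -5/8, -2/53, 43/5, 75/2, 2*E}), ProductSet({-3/7, -2/79}, {-61/3, -54/5, -2/53}), ProductSet(Interval(-95/8, -2/79), Interval.open(-2/7, 2*E)))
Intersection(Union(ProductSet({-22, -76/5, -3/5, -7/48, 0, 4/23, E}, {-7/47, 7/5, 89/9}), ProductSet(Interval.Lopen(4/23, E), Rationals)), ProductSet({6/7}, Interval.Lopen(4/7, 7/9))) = ProductSet({6/7}, Intersection(Interval.Lopen(4/7, 7/9), Rationals))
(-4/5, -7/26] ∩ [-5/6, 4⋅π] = (-4/5, -7/26]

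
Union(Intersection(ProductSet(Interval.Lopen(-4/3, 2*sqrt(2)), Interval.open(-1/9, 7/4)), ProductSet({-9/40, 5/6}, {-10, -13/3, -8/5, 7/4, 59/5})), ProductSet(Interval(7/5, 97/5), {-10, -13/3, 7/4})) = ProductSet(Interval(7/5, 97/5), {-10, -13/3, 7/4})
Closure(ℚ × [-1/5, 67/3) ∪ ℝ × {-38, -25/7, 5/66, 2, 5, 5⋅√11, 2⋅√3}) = ℝ × ({-38, -25/7} ∪ [-1/5, 67/3])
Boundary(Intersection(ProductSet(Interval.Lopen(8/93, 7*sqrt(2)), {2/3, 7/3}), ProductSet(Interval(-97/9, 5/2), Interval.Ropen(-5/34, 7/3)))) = ProductSet(Interval(8/93, 5/2), {2/3})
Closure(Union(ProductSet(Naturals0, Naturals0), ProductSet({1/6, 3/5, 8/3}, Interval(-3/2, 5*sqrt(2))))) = Union(ProductSet({1/6, 3/5, 8/3}, Interval(-3/2, 5*sqrt(2))), ProductSet(Naturals0, Naturals0))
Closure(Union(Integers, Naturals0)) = Integers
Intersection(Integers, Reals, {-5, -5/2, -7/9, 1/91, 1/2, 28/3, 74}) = {-5, 74}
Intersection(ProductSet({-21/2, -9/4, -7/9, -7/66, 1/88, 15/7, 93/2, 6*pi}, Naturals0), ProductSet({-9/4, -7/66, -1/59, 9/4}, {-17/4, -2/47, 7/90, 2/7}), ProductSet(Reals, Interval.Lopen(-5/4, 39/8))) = EmptySet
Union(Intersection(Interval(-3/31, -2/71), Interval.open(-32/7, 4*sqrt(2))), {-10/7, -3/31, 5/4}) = Union({-10/7, 5/4}, Interval(-3/31, -2/71))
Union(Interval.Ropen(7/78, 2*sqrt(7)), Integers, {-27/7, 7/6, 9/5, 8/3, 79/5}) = Union({-27/7, 79/5}, Integers, Interval.Ropen(7/78, 2*sqrt(7)))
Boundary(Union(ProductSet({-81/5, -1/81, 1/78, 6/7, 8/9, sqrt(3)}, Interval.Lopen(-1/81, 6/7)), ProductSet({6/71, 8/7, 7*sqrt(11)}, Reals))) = Union(ProductSet({6/71, 8/7, 7*sqrt(11)}, Reals), ProductSet({-81/5, -1/81, 1/78, 6/7, 8/9, sqrt(3)}, Interval(-1/81, 6/7)))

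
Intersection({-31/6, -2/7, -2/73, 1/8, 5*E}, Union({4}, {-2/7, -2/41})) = {-2/7}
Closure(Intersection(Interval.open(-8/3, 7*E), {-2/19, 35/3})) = {-2/19, 35/3}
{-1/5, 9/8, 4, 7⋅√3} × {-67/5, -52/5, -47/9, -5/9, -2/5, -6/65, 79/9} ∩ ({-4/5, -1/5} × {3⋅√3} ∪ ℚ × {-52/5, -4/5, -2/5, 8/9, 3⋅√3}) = {-1/5, 9/8, 4} × {-52/5, -2/5}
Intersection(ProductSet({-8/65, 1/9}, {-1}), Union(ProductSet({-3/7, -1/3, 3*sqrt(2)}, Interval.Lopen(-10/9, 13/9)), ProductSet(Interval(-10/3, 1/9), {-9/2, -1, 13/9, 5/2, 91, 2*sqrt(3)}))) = ProductSet({-8/65, 1/9}, {-1})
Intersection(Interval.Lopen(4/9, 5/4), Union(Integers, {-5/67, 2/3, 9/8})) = Union({2/3, 9/8}, Range(1, 2, 1))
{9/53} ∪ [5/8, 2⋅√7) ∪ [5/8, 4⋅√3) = {9/53} ∪ [5/8, 4⋅√3)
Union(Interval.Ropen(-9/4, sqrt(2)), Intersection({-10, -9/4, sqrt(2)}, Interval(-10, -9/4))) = Union({-10}, Interval.Ropen(-9/4, sqrt(2)))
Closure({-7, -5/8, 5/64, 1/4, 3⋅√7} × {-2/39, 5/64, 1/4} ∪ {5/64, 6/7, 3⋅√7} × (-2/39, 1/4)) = ({5/64, 6/7, 3⋅√7} × [-2/39, 1/4]) ∪ ({-7, -5/8, 5/64, 1/4, 3⋅√7} × {-2/39, 5/64, 1/4})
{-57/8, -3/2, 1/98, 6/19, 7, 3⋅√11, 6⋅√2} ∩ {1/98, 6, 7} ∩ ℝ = {1/98, 7}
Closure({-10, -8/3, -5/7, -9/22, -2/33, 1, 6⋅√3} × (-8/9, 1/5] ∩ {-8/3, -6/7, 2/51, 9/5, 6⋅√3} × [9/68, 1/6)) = {-8/3, 6⋅√3} × [9/68, 1/6]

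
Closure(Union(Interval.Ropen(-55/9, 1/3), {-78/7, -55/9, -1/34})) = Union({-78/7}, Interval(-55/9, 1/3))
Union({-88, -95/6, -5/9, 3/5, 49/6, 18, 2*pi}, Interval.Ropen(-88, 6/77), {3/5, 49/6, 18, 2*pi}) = Union({3/5, 49/6, 18, 2*pi}, Interval.Ropen(-88, 6/77))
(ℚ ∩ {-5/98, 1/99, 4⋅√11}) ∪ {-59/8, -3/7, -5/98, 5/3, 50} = {-59/8, -3/7, -5/98, 1/99, 5/3, 50}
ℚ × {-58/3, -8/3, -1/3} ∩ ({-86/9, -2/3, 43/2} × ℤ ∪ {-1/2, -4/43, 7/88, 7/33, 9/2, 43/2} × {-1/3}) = {-1/2, -4/43, 7/88, 7/33, 9/2, 43/2} × {-1/3}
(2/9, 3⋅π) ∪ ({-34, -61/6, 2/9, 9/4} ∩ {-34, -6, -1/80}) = {-34} ∪ (2/9, 3⋅π)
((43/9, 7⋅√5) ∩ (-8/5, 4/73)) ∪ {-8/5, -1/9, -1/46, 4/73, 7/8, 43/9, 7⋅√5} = {-8/5, -1/9, -1/46, 4/73, 7/8, 43/9, 7⋅√5}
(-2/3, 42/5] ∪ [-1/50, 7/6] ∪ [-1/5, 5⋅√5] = (-2/3, 5⋅√5]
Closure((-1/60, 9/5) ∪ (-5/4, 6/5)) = [-5/4, 9/5]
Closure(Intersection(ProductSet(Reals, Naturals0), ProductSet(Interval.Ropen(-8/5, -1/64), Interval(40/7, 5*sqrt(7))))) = ProductSet(Interval(-8/5, -1/64), Range(6, 14, 1))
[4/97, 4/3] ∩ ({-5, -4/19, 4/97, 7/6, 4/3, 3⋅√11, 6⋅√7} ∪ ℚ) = ℚ ∩ [4/97, 4/3]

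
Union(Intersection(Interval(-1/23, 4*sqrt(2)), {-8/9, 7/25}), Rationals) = Rationals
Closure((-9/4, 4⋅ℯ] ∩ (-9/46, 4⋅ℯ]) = [-9/46, 4⋅ℯ]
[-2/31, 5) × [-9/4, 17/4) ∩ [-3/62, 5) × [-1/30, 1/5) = [-3/62, 5) × [-1/30, 1/5)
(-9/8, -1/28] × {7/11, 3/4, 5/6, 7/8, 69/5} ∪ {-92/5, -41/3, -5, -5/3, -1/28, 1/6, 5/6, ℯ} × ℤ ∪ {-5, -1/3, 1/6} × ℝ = ({-5, -1/3, 1/6} × ℝ) ∪ ({-92/5, -41/3, -5, -5/3, -1/28, 1/6, 5/6, ℯ} × ℤ) ∪ ((-9/8, -1/28] × {7/11, 3/4, 5/6, 7/8, 69/5})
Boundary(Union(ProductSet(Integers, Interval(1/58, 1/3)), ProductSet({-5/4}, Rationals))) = Union(ProductSet({-5/4}, Reals), ProductSet(Integers, Interval(1/58, 1/3)))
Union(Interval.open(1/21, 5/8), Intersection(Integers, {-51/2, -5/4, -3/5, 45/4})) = Interval.open(1/21, 5/8)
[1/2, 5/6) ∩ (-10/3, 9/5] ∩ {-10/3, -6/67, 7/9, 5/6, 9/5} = {7/9}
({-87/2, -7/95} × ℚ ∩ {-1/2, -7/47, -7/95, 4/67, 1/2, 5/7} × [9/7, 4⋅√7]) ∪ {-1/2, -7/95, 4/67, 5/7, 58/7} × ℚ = {-1/2, -7/95, 4/67, 5/7, 58/7} × ℚ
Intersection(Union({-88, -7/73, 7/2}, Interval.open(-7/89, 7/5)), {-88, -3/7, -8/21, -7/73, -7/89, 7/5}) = {-88, -7/73}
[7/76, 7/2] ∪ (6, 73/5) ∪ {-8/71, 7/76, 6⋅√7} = {-8/71, 6⋅√7} ∪ [7/76, 7/2] ∪ (6, 73/5)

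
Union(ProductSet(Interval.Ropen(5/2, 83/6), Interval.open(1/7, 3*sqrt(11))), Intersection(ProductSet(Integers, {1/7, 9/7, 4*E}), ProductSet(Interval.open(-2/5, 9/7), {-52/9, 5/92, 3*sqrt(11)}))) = ProductSet(Interval.Ropen(5/2, 83/6), Interval.open(1/7, 3*sqrt(11)))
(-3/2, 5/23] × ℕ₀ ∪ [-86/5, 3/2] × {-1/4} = ((-3/2, 5/23] × ℕ₀) ∪ ([-86/5, 3/2] × {-1/4})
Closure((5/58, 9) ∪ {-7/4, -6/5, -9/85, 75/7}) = {-7/4, -6/5, -9/85, 75/7} ∪ [5/58, 9]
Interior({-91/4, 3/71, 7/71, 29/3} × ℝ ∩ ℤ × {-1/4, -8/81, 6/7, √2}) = ∅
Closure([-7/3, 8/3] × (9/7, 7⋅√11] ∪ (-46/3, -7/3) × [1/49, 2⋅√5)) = ({-46/3, -7/3} × [1/49, 2⋅√5]) ∪ ([-46/3, -7/3] × {1/49, 2⋅√5}) ∪ ((-46/3, -7/3) × [1/49, 2⋅√5)) ∪ ([-7/3, 8/3] × [9/7, 7⋅√11])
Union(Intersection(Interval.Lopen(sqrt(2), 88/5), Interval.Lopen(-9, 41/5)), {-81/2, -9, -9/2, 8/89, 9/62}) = Union({-81/2, -9, -9/2, 8/89, 9/62}, Interval.Lopen(sqrt(2), 41/5))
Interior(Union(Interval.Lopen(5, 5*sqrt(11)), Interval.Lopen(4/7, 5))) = Interval.open(4/7, 5*sqrt(11))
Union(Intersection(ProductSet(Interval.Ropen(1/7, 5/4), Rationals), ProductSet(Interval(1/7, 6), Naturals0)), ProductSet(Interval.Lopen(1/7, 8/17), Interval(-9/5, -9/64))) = Union(ProductSet(Interval.Lopen(1/7, 8/17), Interval(-9/5, -9/64)), ProductSet(Interval.Ropen(1/7, 5/4), Naturals0))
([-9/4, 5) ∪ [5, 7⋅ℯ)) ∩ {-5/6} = {-5/6}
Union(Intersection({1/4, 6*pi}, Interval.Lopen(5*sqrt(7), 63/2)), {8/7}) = {8/7, 6*pi}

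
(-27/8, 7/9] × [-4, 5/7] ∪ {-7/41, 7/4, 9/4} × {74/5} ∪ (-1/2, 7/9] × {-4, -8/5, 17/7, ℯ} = ({-7/41, 7/4, 9/4} × {74/5}) ∪ ((-27/8, 7/9] × [-4, 5/7]) ∪ ((-1/2, 7/9] × {-4, -8/5, 17/7, ℯ})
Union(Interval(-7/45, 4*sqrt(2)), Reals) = Interval(-oo, oo)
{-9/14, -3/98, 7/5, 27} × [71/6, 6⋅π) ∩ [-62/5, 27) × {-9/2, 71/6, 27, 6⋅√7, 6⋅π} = {-9/14, -3/98, 7/5} × {71/6, 6⋅√7}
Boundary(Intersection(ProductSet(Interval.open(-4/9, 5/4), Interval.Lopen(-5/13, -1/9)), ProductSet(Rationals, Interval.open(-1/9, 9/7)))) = EmptySet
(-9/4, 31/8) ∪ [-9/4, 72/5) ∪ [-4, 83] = [-4, 83]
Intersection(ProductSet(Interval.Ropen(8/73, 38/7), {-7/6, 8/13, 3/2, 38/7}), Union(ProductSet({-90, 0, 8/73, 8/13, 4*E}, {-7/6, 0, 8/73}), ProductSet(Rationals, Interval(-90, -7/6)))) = ProductSet(Intersection(Interval.Ropen(8/73, 38/7), Rationals), {-7/6})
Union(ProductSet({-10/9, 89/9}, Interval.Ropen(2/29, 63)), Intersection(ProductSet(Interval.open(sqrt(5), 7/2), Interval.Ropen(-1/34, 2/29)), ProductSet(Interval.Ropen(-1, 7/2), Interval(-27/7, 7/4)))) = Union(ProductSet({-10/9, 89/9}, Interval.Ropen(2/29, 63)), ProductSet(Interval.open(sqrt(5), 7/2), Interval.Ropen(-1/34, 2/29)))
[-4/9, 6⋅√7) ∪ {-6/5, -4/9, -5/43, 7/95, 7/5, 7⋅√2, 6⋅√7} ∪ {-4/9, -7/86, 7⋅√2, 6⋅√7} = {-6/5} ∪ [-4/9, 6⋅√7]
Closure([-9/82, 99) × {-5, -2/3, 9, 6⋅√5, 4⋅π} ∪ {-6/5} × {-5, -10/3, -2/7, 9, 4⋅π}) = ({-6/5} × {-5, -10/3, -2/7, 9, 4⋅π}) ∪ ([-9/82, 99] × {-5, -2/3, 9, 6⋅√5, 4⋅π})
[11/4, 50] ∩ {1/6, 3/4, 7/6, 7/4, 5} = {5}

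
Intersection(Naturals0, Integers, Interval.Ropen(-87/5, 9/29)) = Range(0, 1, 1)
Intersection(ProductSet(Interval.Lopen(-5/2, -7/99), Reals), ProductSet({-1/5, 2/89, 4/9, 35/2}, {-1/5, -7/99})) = ProductSet({-1/5}, {-1/5, -7/99})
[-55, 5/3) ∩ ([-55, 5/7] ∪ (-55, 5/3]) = [-55, 5/3)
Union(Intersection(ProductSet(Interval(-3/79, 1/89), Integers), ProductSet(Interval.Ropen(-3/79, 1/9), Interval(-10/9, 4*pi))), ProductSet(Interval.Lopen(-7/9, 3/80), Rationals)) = ProductSet(Interval.Lopen(-7/9, 3/80), Rationals)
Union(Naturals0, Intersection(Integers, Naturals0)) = Naturals0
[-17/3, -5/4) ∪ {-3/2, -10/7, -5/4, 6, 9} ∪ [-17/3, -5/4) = [-17/3, -5/4] ∪ {6, 9}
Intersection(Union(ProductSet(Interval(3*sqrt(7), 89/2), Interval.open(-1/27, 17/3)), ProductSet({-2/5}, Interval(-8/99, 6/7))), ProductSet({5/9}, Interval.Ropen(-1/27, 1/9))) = EmptySet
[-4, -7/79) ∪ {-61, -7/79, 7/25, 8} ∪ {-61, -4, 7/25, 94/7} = {-61, 7/25, 8, 94/7} ∪ [-4, -7/79]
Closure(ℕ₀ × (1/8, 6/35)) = ℕ₀ × [1/8, 6/35]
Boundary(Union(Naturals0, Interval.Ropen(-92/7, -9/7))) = Union(Complement(Naturals0, Interval.open(-92/7, -9/7)), {-92/7, -9/7})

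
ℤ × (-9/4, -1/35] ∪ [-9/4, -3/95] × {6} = (ℤ × (-9/4, -1/35]) ∪ ([-9/4, -3/95] × {6})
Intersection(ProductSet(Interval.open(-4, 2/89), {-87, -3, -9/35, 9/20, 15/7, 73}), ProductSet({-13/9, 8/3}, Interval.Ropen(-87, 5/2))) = ProductSet({-13/9}, {-87, -3, -9/35, 9/20, 15/7})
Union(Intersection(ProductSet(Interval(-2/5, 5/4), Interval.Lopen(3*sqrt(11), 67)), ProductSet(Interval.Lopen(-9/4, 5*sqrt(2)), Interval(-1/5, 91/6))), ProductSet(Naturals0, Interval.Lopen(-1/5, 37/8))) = Union(ProductSet(Interval(-2/5, 5/4), Interval.Lopen(3*sqrt(11), 91/6)), ProductSet(Naturals0, Interval.Lopen(-1/5, 37/8)))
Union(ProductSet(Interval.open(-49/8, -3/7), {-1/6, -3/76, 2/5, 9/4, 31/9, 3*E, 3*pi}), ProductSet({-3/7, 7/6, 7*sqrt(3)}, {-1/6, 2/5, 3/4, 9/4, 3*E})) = Union(ProductSet({-3/7, 7/6, 7*sqrt(3)}, {-1/6, 2/5, 3/4, 9/4, 3*E}), ProductSet(Interval.open(-49/8, -3/7), {-1/6, -3/76, 2/5, 9/4, 31/9, 3*E, 3*pi}))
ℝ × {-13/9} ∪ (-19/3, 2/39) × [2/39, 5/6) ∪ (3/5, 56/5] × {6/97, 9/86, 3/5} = (ℝ × {-13/9}) ∪ ((3/5, 56/5] × {6/97, 9/86, 3/5}) ∪ ((-19/3, 2/39) × [2/39, 5/6))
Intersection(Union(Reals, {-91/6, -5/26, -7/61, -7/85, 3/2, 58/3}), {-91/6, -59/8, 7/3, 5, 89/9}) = {-91/6, -59/8, 7/3, 5, 89/9}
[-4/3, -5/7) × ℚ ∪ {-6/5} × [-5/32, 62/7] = ([-4/3, -5/7) × ℚ) ∪ ({-6/5} × [-5/32, 62/7])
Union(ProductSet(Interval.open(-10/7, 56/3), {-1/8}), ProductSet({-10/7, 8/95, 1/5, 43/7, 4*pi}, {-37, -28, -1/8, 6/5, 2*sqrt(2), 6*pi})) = Union(ProductSet({-10/7, 8/95, 1/5, 43/7, 4*pi}, {-37, -28, -1/8, 6/5, 2*sqrt(2), 6*pi}), ProductSet(Interval.open(-10/7, 56/3), {-1/8}))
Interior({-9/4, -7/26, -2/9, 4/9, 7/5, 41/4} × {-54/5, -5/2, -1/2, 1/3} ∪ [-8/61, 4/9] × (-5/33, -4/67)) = (-8/61, 4/9) × (-5/33, -4/67)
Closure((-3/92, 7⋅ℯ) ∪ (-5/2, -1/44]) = [-5/2, 7⋅ℯ]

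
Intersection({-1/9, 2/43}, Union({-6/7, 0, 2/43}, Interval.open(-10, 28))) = {-1/9, 2/43}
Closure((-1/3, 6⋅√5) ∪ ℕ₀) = [-1/3, 6⋅√5] ∪ ℕ₀ ∪ (ℕ₀ \ (-1/3, 6⋅√5))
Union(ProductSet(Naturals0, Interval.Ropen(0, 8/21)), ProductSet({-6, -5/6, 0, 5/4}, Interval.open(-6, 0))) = Union(ProductSet({-6, -5/6, 0, 5/4}, Interval.open(-6, 0)), ProductSet(Naturals0, Interval.Ropen(0, 8/21)))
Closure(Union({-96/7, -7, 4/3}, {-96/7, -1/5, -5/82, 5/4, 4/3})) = {-96/7, -7, -1/5, -5/82, 5/4, 4/3}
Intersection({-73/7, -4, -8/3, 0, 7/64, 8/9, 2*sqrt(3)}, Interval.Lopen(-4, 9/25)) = {-8/3, 0, 7/64}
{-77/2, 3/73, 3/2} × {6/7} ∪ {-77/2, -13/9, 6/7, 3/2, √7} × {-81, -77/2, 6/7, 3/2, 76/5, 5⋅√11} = ({-77/2, 3/73, 3/2} × {6/7}) ∪ ({-77/2, -13/9, 6/7, 3/2, √7} × {-81, -77/2, 6/7, 3/2, 76/5, 5⋅√11})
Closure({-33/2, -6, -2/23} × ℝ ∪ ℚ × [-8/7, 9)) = ({-33/2, -6, -2/23} × ℝ) ∪ (ℝ × [-8/7, 9])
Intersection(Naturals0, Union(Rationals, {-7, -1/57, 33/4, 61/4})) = Naturals0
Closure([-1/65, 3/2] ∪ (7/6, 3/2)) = [-1/65, 3/2]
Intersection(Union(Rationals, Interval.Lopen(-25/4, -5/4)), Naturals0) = Naturals0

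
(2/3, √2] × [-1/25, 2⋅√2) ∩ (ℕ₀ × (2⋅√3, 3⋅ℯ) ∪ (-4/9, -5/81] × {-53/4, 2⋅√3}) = ∅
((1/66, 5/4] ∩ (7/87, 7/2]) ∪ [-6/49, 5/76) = [-6/49, 5/76) ∪ (7/87, 5/4]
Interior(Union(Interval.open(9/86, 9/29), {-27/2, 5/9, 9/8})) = Interval.open(9/86, 9/29)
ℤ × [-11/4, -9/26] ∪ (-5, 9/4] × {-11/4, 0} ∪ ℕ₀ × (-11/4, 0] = (ℤ × [-11/4, -9/26]) ∪ (ℕ₀ × (-11/4, 0]) ∪ ((-5, 9/4] × {-11/4, 0})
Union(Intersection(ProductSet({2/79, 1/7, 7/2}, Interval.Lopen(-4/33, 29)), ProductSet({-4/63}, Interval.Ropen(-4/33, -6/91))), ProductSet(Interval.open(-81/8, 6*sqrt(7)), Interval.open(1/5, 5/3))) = ProductSet(Interval.open(-81/8, 6*sqrt(7)), Interval.open(1/5, 5/3))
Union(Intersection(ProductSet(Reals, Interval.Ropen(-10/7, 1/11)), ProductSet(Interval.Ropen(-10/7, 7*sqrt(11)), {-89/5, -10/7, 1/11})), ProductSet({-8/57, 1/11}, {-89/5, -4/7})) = Union(ProductSet({-8/57, 1/11}, {-89/5, -4/7}), ProductSet(Interval.Ropen(-10/7, 7*sqrt(11)), {-10/7}))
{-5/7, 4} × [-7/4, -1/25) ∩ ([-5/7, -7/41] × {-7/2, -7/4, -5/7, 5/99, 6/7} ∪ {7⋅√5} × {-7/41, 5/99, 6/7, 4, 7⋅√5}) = {-5/7} × {-7/4, -5/7}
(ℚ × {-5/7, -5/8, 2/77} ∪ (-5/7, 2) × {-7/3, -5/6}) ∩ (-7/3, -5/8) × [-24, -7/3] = (-5/7, -5/8) × {-7/3}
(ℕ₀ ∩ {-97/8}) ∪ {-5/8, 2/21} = {-5/8, 2/21}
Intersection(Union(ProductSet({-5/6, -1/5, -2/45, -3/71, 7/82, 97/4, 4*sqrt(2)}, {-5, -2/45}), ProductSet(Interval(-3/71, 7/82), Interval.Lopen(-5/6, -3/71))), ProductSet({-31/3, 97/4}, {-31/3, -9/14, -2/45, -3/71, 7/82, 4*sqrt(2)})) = ProductSet({97/4}, {-2/45})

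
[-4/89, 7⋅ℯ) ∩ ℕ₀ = {0, 1, …, 19}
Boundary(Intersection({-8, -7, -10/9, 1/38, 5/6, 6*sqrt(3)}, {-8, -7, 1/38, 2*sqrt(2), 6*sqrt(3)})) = {-8, -7, 1/38, 6*sqrt(3)}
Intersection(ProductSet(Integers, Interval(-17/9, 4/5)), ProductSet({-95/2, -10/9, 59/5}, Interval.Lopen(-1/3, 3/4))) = EmptySet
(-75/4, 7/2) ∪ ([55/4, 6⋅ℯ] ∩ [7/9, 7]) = (-75/4, 7/2)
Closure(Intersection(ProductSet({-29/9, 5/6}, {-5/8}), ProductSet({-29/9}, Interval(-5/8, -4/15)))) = ProductSet({-29/9}, {-5/8})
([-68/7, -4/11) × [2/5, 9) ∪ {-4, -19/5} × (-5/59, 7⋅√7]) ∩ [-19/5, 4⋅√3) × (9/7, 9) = [-19/5, -4/11) × (9/7, 9)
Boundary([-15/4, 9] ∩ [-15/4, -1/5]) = {-15/4, -1/5}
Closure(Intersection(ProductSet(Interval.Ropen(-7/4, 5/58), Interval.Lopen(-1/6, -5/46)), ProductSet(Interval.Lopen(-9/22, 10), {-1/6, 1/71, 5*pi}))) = EmptySet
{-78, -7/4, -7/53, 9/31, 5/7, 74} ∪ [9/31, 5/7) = {-78, -7/4, -7/53, 74} ∪ [9/31, 5/7]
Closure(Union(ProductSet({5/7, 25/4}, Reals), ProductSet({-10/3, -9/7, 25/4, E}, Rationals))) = ProductSet({-10/3, -9/7, 5/7, 25/4, E}, Reals)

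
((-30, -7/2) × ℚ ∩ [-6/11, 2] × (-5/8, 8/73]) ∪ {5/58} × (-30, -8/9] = {5/58} × (-30, -8/9]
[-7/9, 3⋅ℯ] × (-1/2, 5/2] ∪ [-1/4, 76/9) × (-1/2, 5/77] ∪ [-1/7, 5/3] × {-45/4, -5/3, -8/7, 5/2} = ([-1/4, 76/9) × (-1/2, 5/77]) ∪ ([-1/7, 5/3] × {-45/4, -5/3, -8/7, 5/2}) ∪ ([-7/9, 3⋅ℯ] × (-1/2, 5/2])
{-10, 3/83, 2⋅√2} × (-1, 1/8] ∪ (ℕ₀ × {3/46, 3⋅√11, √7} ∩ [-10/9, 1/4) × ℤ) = {-10, 3/83, 2⋅√2} × (-1, 1/8]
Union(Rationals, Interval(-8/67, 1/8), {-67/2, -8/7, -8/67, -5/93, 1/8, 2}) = Union(Interval(-8/67, 1/8), Rationals)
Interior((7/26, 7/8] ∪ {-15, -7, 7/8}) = (7/26, 7/8)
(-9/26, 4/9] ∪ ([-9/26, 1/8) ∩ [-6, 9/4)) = [-9/26, 4/9]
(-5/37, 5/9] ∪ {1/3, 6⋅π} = (-5/37, 5/9] ∪ {6⋅π}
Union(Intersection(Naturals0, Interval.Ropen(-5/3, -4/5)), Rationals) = Rationals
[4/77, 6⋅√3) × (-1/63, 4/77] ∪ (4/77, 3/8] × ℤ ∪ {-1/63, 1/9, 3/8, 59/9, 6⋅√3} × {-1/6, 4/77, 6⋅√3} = ((4/77, 3/8] × ℤ) ∪ ([4/77, 6⋅√3) × (-1/63, 4/77]) ∪ ({-1/63, 1/9, 3/8, 59/9, 6⋅√3} × {-1/6, 4/77, 6⋅√3})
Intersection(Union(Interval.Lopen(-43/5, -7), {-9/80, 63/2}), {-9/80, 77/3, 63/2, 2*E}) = {-9/80, 63/2}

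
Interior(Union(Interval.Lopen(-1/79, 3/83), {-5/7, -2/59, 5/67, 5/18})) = Interval.open(-1/79, 3/83)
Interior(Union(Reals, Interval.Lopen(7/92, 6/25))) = Interval(-oo, oo)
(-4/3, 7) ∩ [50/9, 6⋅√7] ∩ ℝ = [50/9, 7)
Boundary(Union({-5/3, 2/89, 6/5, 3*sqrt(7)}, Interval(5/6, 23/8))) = {-5/3, 2/89, 5/6, 23/8, 3*sqrt(7)}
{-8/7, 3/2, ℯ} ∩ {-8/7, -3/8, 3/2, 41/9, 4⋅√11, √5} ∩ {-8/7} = {-8/7}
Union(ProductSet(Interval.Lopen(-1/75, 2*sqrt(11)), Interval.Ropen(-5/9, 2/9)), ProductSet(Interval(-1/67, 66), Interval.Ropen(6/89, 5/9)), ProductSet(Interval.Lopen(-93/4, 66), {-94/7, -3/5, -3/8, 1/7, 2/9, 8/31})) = Union(ProductSet(Interval.Lopen(-93/4, 66), {-94/7, -3/5, -3/8, 1/7, 2/9, 8/31}), ProductSet(Interval(-1/67, 66), Interval.Ropen(6/89, 5/9)), ProductSet(Interval.Lopen(-1/75, 2*sqrt(11)), Interval.Ropen(-5/9, 2/9)))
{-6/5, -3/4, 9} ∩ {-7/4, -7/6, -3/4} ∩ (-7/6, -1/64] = {-3/4}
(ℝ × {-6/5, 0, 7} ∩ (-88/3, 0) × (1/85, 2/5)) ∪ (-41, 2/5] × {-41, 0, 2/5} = (-41, 2/5] × {-41, 0, 2/5}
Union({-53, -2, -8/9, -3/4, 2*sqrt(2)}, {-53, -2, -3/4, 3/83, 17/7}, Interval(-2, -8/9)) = Union({-53, -3/4, 3/83, 17/7, 2*sqrt(2)}, Interval(-2, -8/9))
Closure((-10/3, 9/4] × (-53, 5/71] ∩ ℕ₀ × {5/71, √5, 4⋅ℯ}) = {0, 1, 2} × {5/71}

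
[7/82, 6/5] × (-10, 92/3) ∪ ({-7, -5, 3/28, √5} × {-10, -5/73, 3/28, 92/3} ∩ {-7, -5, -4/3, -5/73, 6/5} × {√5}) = [7/82, 6/5] × (-10, 92/3)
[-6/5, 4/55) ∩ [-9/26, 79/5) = [-9/26, 4/55)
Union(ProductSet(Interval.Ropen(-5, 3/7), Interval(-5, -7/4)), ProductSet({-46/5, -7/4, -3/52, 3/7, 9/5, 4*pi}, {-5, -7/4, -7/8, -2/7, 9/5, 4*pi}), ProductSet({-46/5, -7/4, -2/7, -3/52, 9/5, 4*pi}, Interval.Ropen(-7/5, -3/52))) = Union(ProductSet({-46/5, -7/4, -2/7, -3/52, 9/5, 4*pi}, Interval.Ropen(-7/5, -3/52)), ProductSet({-46/5, -7/4, -3/52, 3/7, 9/5, 4*pi}, {-5, -7/4, -7/8, -2/7, 9/5, 4*pi}), ProductSet(Interval.Ropen(-5, 3/7), Interval(-5, -7/4)))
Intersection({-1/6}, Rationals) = {-1/6}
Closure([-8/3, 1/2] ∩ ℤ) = {-2, -1, 0}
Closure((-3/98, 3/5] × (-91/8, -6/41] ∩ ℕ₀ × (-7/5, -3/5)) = {0} × [-7/5, -3/5]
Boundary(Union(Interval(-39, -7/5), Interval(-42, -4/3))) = {-42, -4/3}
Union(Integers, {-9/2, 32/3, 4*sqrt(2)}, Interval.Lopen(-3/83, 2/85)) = Union({-9/2, 32/3, 4*sqrt(2)}, Integers, Interval.Lopen(-3/83, 2/85))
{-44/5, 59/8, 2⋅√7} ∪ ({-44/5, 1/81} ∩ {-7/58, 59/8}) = {-44/5, 59/8, 2⋅√7}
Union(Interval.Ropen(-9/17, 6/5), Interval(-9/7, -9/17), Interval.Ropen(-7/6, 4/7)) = Interval.Ropen(-9/7, 6/5)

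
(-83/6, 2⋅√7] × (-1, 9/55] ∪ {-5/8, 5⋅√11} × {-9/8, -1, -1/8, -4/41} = ({-5/8, 5⋅√11} × {-9/8, -1, -1/8, -4/41}) ∪ ((-83/6, 2⋅√7] × (-1, 9/55])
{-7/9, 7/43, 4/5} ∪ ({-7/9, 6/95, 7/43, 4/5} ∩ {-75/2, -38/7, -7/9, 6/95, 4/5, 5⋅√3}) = {-7/9, 6/95, 7/43, 4/5}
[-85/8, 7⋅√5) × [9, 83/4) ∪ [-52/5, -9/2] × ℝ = ([-52/5, -9/2] × ℝ) ∪ ([-85/8, 7⋅√5) × [9, 83/4))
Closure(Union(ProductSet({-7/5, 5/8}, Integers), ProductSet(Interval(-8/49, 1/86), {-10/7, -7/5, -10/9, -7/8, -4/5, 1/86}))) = Union(ProductSet({-7/5, 5/8}, Integers), ProductSet(Interval(-8/49, 1/86), {-10/7, -7/5, -10/9, -7/8, -4/5, 1/86}))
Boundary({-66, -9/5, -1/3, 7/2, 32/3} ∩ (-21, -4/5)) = {-9/5}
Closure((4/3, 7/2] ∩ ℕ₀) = {2, 3}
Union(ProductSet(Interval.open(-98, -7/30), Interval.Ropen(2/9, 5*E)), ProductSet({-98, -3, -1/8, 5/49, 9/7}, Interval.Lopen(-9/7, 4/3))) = Union(ProductSet({-98, -3, -1/8, 5/49, 9/7}, Interval.Lopen(-9/7, 4/3)), ProductSet(Interval.open(-98, -7/30), Interval.Ropen(2/9, 5*E)))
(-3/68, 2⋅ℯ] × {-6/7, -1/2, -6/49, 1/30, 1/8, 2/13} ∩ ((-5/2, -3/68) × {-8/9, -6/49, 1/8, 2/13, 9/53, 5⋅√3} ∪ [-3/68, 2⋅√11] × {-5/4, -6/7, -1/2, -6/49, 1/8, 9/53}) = (-3/68, 2⋅ℯ] × {-6/7, -1/2, -6/49, 1/8}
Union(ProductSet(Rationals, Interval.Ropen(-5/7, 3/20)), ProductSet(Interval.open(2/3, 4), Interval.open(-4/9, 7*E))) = Union(ProductSet(Interval.open(2/3, 4), Interval.open(-4/9, 7*E)), ProductSet(Rationals, Interval.Ropen(-5/7, 3/20)))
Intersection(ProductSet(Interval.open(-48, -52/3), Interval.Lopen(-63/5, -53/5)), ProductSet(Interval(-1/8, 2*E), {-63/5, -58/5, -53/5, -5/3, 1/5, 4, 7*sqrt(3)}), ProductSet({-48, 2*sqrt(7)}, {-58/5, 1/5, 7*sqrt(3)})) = EmptySet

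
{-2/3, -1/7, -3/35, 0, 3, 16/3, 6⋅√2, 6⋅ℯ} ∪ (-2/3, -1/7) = [-2/3, -1/7] ∪ {-3/35, 0, 3, 16/3, 6⋅√2, 6⋅ℯ}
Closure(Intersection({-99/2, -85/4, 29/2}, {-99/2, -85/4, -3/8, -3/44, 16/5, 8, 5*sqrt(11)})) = {-99/2, -85/4}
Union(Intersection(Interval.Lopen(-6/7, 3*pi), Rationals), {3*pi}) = Union({3*pi}, Intersection(Interval.Lopen(-6/7, 3*pi), Rationals))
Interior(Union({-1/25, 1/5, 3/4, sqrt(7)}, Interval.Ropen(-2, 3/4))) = Interval.open(-2, 3/4)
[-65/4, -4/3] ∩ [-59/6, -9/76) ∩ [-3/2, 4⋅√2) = [-3/2, -4/3]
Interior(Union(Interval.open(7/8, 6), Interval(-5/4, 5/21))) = Union(Interval.open(-5/4, 5/21), Interval.open(7/8, 6))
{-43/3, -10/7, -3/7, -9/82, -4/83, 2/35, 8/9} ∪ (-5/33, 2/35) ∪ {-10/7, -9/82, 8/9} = {-43/3, -10/7, -3/7, 8/9} ∪ (-5/33, 2/35]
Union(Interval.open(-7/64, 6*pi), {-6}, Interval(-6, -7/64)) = Interval.Ropen(-6, 6*pi)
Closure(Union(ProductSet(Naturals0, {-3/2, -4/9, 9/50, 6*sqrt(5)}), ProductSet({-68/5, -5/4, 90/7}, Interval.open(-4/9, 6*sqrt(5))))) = Union(ProductSet({-68/5, -5/4, 90/7}, Interval(-4/9, 6*sqrt(5))), ProductSet(Naturals0, {-3/2, -4/9, 9/50, 6*sqrt(5)}))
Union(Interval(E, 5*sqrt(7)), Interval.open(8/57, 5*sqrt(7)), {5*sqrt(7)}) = Interval.Lopen(8/57, 5*sqrt(7))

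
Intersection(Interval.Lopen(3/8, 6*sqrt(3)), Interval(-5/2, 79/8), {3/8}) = EmptySet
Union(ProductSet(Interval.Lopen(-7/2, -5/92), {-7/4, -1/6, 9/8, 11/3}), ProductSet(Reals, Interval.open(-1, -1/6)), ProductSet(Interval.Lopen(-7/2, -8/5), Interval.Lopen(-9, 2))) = Union(ProductSet(Interval.Lopen(-7/2, -8/5), Interval.Lopen(-9, 2)), ProductSet(Interval.Lopen(-7/2, -5/92), {-7/4, -1/6, 9/8, 11/3}), ProductSet(Reals, Interval.open(-1, -1/6)))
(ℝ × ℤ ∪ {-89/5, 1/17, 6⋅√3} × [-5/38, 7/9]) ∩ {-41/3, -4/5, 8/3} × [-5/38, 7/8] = {-41/3, -4/5, 8/3} × {0}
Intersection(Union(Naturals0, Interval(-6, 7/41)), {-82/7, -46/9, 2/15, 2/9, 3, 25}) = {-46/9, 2/15, 3, 25}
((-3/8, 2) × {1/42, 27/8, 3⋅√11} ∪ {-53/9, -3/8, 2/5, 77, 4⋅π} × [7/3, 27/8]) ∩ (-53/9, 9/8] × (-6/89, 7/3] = ({-3/8, 2/5} × {7/3}) ∪ ((-3/8, 9/8] × {1/42})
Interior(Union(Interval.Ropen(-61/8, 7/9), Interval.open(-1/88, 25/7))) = Interval.open(-61/8, 25/7)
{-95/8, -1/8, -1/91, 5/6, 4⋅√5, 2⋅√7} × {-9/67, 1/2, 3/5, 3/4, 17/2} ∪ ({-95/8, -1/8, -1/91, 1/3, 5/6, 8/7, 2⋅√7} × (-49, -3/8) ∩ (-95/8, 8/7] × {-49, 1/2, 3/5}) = {-95/8, -1/8, -1/91, 5/6, 4⋅√5, 2⋅√7} × {-9/67, 1/2, 3/5, 3/4, 17/2}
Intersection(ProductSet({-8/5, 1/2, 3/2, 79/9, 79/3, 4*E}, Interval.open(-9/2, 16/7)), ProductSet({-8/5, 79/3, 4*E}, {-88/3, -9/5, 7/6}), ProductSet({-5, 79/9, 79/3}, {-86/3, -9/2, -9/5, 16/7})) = ProductSet({79/3}, {-9/5})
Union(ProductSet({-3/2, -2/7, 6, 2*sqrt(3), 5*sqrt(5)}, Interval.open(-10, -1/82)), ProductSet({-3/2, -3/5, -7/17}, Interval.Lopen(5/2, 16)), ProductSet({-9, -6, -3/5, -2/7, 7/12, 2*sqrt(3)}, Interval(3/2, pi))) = Union(ProductSet({-3/2, -3/5, -7/17}, Interval.Lopen(5/2, 16)), ProductSet({-3/2, -2/7, 6, 2*sqrt(3), 5*sqrt(5)}, Interval.open(-10, -1/82)), ProductSet({-9, -6, -3/5, -2/7, 7/12, 2*sqrt(3)}, Interval(3/2, pi)))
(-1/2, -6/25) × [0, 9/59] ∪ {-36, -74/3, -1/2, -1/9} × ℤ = ({-36, -74/3, -1/2, -1/9} × ℤ) ∪ ((-1/2, -6/25) × [0, 9/59])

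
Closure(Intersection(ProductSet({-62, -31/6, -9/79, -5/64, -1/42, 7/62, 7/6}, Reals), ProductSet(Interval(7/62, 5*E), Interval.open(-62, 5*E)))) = ProductSet({7/62, 7/6}, Interval(-62, 5*E))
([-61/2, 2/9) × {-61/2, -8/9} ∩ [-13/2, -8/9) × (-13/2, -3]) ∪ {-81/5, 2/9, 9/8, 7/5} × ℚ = {-81/5, 2/9, 9/8, 7/5} × ℚ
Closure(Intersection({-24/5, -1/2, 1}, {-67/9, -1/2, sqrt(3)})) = {-1/2}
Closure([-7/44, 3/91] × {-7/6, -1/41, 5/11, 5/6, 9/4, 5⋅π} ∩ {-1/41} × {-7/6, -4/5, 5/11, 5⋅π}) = {-1/41} × {-7/6, 5/11, 5⋅π}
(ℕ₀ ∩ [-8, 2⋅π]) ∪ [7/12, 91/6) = {0, 1, …, 6} ∪ [7/12, 91/6)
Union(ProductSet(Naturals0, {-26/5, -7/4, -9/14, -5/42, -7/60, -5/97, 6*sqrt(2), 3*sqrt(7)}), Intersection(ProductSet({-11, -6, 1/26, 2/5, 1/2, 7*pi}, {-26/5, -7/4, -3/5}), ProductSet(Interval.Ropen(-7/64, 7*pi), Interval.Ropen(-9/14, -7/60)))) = Union(ProductSet({1/26, 2/5, 1/2}, {-3/5}), ProductSet(Naturals0, {-26/5, -7/4, -9/14, -5/42, -7/60, -5/97, 6*sqrt(2), 3*sqrt(7)}))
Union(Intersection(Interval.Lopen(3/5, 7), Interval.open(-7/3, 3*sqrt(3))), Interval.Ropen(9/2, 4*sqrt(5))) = Interval.open(3/5, 4*sqrt(5))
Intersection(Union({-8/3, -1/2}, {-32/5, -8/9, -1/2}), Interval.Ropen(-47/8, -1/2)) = {-8/3, -8/9}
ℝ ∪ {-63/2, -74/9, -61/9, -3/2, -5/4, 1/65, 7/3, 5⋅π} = ℝ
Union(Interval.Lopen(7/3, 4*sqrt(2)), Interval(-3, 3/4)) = Union(Interval(-3, 3/4), Interval.Lopen(7/3, 4*sqrt(2)))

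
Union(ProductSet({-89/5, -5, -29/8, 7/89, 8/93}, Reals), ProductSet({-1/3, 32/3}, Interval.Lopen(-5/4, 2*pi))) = Union(ProductSet({-1/3, 32/3}, Interval.Lopen(-5/4, 2*pi)), ProductSet({-89/5, -5, -29/8, 7/89, 8/93}, Reals))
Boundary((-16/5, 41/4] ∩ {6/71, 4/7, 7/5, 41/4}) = {6/71, 4/7, 7/5, 41/4}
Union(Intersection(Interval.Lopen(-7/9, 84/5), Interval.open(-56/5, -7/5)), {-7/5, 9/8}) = {-7/5, 9/8}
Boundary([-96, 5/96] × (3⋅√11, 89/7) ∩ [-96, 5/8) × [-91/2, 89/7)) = ({-96, 5/96} × [3⋅√11, 89/7]) ∪ ([-96, 5/96] × {89/7, 3⋅√11})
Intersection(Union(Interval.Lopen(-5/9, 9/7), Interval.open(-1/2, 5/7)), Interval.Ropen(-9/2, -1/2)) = Interval.open(-5/9, -1/2)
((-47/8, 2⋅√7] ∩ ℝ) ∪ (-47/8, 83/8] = (-47/8, 83/8]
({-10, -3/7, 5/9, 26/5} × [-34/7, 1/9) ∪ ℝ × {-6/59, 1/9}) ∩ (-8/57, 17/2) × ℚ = ((-8/57, 17/2) × {-6/59, 1/9}) ∪ ({5/9, 26/5} × (ℚ ∩ [-34/7, 1/9)))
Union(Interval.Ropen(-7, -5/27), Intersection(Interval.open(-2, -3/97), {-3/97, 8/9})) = Interval.Ropen(-7, -5/27)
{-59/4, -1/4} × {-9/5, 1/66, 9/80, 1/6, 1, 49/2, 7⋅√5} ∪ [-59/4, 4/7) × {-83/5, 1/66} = ([-59/4, 4/7) × {-83/5, 1/66}) ∪ ({-59/4, -1/4} × {-9/5, 1/66, 9/80, 1/6, 1, 49/2, 7⋅√5})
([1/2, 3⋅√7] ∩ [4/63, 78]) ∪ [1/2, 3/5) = [1/2, 3⋅√7]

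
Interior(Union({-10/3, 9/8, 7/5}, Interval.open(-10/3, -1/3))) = Interval.open(-10/3, -1/3)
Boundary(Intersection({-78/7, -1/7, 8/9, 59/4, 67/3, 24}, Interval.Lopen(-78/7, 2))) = {-1/7, 8/9}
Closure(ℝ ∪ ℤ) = ℝ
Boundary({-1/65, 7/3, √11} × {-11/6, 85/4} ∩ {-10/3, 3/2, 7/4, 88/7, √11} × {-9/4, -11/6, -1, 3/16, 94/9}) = {√11} × {-11/6}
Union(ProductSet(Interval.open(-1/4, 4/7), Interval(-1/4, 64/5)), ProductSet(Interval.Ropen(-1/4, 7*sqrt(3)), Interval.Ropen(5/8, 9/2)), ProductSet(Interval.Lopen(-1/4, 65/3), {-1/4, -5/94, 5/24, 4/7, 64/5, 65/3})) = Union(ProductSet(Interval.open(-1/4, 4/7), Interval(-1/4, 64/5)), ProductSet(Interval.Lopen(-1/4, 65/3), {-1/4, -5/94, 5/24, 4/7, 64/5, 65/3}), ProductSet(Interval.Ropen(-1/4, 7*sqrt(3)), Interval.Ropen(5/8, 9/2)))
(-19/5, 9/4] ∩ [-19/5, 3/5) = (-19/5, 3/5)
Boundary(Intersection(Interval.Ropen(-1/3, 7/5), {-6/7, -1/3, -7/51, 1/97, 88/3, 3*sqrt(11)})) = {-1/3, -7/51, 1/97}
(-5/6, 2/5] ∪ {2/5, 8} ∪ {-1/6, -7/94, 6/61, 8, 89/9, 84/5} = (-5/6, 2/5] ∪ {8, 89/9, 84/5}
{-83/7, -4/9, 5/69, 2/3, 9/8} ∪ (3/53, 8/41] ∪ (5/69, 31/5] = {-83/7, -4/9} ∪ (3/53, 31/5]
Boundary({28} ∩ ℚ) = {28}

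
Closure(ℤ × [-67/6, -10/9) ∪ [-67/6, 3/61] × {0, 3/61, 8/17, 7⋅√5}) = (ℤ × [-67/6, -10/9]) ∪ ([-67/6, 3/61] × {0, 3/61, 8/17, 7⋅√5})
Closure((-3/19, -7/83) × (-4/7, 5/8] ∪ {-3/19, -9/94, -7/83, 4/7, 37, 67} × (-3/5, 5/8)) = ([-3/19, -7/83] × {-4/7, 5/8}) ∪ ((-3/19, -7/83) × (-4/7, 5/8]) ∪ ({-3/19, -9/94, -7/83, 4/7, 37, 67} × [-3/5, 5/8])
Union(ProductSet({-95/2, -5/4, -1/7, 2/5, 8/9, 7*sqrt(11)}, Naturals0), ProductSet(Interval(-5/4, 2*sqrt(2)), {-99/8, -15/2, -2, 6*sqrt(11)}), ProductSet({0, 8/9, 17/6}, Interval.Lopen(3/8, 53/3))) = Union(ProductSet({0, 8/9, 17/6}, Interval.Lopen(3/8, 53/3)), ProductSet({-95/2, -5/4, -1/7, 2/5, 8/9, 7*sqrt(11)}, Naturals0), ProductSet(Interval(-5/4, 2*sqrt(2)), {-99/8, -15/2, -2, 6*sqrt(11)}))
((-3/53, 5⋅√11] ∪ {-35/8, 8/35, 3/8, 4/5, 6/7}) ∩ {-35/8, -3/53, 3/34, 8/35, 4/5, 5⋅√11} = {-35/8, 3/34, 8/35, 4/5, 5⋅√11}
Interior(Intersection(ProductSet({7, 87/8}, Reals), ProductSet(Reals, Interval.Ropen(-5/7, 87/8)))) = EmptySet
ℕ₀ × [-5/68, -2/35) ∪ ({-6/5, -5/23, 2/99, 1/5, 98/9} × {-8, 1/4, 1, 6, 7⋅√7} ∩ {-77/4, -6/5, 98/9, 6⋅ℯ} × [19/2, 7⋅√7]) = (ℕ₀ × [-5/68, -2/35)) ∪ ({-6/5, 98/9} × {7⋅√7})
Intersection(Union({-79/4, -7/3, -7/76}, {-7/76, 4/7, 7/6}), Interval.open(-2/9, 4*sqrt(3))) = {-7/76, 4/7, 7/6}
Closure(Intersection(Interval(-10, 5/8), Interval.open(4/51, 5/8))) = Interval(4/51, 5/8)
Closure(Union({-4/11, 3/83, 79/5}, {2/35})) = {-4/11, 3/83, 2/35, 79/5}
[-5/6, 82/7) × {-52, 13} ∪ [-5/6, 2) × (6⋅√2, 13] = ([-5/6, 82/7) × {-52, 13}) ∪ ([-5/6, 2) × (6⋅√2, 13])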